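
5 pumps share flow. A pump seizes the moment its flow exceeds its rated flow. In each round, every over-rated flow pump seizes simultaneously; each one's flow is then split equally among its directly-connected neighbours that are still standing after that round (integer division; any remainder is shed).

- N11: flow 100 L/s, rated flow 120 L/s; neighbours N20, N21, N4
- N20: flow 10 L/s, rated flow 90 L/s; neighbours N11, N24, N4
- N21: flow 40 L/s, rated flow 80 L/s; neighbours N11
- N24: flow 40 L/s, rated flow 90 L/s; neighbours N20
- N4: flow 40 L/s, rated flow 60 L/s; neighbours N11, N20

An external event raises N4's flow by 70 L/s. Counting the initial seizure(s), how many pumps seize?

5

Round 1 — N4 at 110 > 60. N4 seizes.
  N4 sheds 110 L/s to N11, N20: 55 each.
    N11: 100+55 = 155 > 120
    N20: 10+55 = 65 ≤ 90
Round 2 — N11 seizes.
  N11 sheds 155 L/s to N20, N21: 77 each (1 lost).
    N20: 65+77 = 142 > 90
    N21: 40+77 = 117 > 80
Round 3 — N20, N21 seize.
  N20 sheds 142 L/s to N24: 142 each.
    N24: 40+142 = 182 > 90
  N21 sheds 117 L/s: no online neighbours, lost.
Round 4 — N24 seizes.
  N24 sheds 182 L/s: no online neighbours, lost.
No further seizures.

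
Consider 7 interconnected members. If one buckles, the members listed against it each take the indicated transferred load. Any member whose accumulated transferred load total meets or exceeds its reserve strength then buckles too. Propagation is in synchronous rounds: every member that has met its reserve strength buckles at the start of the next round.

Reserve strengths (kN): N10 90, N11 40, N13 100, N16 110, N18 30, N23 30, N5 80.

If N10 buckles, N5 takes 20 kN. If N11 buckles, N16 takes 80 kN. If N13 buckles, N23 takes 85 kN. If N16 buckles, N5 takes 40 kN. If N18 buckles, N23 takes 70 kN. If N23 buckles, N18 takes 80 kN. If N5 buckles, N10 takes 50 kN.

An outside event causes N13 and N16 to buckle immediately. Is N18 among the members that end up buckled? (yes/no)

yes

Round 1 — N13, N16 buckle (initial).
  N23: +85 → 85 ≥ 30
  N5: +40 → 40 < 80
Round 2 — N23 buckles.
  N18: +80 → 80 ≥ 30
Round 3 — N18 buckles.
No further bucklings.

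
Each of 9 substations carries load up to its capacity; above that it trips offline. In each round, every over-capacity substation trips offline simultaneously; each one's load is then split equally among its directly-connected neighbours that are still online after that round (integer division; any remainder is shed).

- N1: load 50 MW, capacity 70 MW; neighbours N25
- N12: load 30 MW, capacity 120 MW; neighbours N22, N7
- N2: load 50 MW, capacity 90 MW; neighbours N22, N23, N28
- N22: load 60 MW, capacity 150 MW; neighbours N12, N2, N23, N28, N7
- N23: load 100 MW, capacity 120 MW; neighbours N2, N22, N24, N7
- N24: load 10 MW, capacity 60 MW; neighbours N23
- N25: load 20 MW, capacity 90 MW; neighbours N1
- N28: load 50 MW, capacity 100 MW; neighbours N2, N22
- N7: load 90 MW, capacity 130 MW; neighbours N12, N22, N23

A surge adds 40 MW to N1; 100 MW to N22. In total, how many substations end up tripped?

8

Round 1 — N1 at 90 > 70; N22 at 160 > 150. N1, N22 trip offline.
  N1 sheds 90 MW to N25: 90 each.
    N25: 20+90 = 110 > 90
  N22 sheds 160 MW to N12, N2, N23, N28, N7: 32 each.
    N12: 30+32 = 62 ≤ 120
    N2: 50+32 = 82 ≤ 90
    N23: 100+32 = 132 > 120
    N28: 50+32 = 82 ≤ 100
    N7: 90+32 = 122 ≤ 130
Round 2 — N23, N25 trip offline.
  N23 sheds 132 MW to N2, N24, N7: 44 each.
    N2: 82+44 = 126 > 90
    N24: 10+44 = 54 ≤ 60
    N7: 122+44 = 166 > 130
  N25 sheds 110 MW: no online neighbours, lost.
Round 3 — N2, N7 trip offline.
  N2 sheds 126 MW to N28: 126 each.
    N28: 82+126 = 208 > 100
  N7 sheds 166 MW to N12: 166 each.
    N12: 62+166 = 228 > 120
Round 4 — N12, N28 trip offline.
  N12 sheds 228 MW: no online neighbours, lost.
  N28 sheds 208 MW: no online neighbours, lost.
No further trips.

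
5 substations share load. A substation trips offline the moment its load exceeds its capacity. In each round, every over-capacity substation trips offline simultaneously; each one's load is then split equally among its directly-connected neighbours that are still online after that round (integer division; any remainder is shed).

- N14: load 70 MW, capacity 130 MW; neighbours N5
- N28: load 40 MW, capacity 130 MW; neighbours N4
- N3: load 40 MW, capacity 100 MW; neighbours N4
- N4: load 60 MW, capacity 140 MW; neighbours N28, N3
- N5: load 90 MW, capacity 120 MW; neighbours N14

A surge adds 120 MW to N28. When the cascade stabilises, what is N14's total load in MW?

Round 1 — N28 at 160 > 130. N28 trips offline.
  N28 sheds 160 MW to N4: 160 each.
    N4: 60+160 = 220 > 140
Round 2 — N4 trips offline.
  N4 sheds 220 MW to N3: 220 each.
    N3: 40+220 = 260 > 100
Round 3 — N3 trips offline.
  N3 sheds 260 MW: no online neighbours, lost.
No further trips.

70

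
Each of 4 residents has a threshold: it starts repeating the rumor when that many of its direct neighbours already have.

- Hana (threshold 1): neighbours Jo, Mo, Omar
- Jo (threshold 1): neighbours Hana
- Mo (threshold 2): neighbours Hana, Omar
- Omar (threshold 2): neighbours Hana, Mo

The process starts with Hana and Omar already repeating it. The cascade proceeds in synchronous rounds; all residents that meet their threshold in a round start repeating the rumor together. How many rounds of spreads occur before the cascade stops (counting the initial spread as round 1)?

Round 1 — Hana, Omar start repeating the rumor (initial).
Round 2 — checking thresholds:
  Jo: 1 of 1 neighbours ≥ 1, starts repeating the rumor.
  Mo: 2 of 2 neighbours ≥ 2, starts repeating the rumor.
Round 3 — no new spreads; cascade stops.

2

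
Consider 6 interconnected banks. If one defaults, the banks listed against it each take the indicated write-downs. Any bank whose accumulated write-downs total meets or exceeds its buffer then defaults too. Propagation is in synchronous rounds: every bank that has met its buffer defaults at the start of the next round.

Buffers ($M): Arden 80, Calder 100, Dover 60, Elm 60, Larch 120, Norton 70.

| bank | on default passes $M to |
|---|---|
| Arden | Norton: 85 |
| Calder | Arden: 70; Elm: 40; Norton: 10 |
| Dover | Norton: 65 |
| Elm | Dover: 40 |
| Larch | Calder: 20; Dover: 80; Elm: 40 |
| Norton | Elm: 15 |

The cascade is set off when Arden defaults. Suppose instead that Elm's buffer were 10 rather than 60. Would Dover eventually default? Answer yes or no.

With Elm's buffer at 10:
Round 1 — Arden defaults (initial).
  Norton: +85 → 85 ≥ 70
Round 2 — Norton defaults.
  Elm: +15 → 15 ≥ 10
Round 3 — Elm defaults.
  Dover: +40 → 40 < 60
No further defaults.

no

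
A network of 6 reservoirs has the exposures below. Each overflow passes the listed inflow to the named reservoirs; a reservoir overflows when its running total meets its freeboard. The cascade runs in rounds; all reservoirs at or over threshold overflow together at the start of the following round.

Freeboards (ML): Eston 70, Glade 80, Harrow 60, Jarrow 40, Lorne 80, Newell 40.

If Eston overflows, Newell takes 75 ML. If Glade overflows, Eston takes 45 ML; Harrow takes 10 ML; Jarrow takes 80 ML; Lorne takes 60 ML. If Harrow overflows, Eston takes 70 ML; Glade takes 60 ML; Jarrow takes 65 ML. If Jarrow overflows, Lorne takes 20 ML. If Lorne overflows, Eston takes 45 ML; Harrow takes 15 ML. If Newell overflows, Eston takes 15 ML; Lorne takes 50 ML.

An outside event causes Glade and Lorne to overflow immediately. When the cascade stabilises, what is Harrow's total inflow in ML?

Round 1 — Glade, Lorne overflow (initial).
  Eston: +45+45 → 90 ≥ 70
  Harrow: +10+15 → 25 < 60
  Jarrow: +80 → 80 ≥ 40
Round 2 — Eston, Jarrow overflow.
  Newell: +75 → 75 ≥ 40
Round 3 — Newell overflows.
No further overflows.

25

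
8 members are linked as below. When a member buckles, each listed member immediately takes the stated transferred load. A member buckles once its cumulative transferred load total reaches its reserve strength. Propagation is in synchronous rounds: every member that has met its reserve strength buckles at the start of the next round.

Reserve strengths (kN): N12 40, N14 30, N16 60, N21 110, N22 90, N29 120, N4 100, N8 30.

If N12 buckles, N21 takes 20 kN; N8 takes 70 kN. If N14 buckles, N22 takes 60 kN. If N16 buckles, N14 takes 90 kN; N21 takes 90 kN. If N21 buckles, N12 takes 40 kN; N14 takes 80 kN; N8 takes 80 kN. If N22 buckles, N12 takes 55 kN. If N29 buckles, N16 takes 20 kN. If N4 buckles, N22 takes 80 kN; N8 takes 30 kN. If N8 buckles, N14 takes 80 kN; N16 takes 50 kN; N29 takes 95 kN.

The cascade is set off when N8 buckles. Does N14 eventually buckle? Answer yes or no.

yes

Round 1 — N8 buckles (initial).
  N14: +80 → 80 ≥ 30
  N16: +50 → 50 < 60
  N29: +95 → 95 < 120
Round 2 — N14 buckles.
  N22: +60 → 60 < 90
No further bucklings.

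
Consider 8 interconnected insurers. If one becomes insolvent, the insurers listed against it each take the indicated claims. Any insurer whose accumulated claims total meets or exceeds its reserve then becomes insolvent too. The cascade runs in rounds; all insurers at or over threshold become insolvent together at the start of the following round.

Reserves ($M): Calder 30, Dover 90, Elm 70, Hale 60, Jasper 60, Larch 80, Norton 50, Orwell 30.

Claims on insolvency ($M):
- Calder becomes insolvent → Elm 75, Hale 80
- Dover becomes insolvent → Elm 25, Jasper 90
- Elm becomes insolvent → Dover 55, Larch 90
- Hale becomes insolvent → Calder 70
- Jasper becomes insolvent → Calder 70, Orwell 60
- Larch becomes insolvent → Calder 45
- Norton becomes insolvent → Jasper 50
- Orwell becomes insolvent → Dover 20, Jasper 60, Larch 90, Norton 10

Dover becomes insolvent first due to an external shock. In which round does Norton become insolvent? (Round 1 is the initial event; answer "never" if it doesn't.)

never

Round 1 — Dover becomes insolvent (initial).
  Elm: +25 → 25 < 70
  Jasper: +90 → 90 ≥ 60
Round 2 — Jasper becomes insolvent.
  Calder: +70 → 70 ≥ 30
  Orwell: +60 → 60 ≥ 30
Round 3 — Calder, Orwell become insolvent.
  Elm: +75 → 100 ≥ 70
  Hale: +80 → 80 ≥ 60
  Larch: +90 → 90 ≥ 80
  Norton: +10 → 10 < 50
Round 4 — Elm, Hale, Larch become insolvent.
No further insolvencies.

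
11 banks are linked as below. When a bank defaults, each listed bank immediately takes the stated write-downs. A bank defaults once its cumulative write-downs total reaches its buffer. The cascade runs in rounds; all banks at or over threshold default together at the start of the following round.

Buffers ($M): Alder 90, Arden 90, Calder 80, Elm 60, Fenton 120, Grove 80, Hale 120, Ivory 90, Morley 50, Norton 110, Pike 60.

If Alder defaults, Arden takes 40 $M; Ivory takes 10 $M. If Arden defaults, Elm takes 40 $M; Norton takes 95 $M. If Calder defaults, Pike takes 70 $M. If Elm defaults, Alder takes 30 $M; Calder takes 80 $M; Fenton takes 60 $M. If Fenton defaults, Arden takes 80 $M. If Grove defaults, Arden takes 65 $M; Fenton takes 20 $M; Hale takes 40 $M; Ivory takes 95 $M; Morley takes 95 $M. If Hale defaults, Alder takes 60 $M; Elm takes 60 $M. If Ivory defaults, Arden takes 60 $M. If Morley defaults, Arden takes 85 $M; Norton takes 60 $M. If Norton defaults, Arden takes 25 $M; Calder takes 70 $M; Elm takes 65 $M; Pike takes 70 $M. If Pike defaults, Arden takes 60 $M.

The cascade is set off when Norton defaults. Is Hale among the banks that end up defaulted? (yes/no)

Round 1 — Norton defaults (initial).
  Arden: +25 → 25 < 90
  Calder: +70 → 70 < 80
  Elm: +65 → 65 ≥ 60
  Pike: +70 → 70 ≥ 60
Round 2 — Elm, Pike default.
  Alder: +30 → 30 < 90
  Arden: +60 → 85 < 90
  Calder: +80 → 150 ≥ 80
  Fenton: +60 → 60 < 120
Round 3 — Calder defaults.
No further defaults.

no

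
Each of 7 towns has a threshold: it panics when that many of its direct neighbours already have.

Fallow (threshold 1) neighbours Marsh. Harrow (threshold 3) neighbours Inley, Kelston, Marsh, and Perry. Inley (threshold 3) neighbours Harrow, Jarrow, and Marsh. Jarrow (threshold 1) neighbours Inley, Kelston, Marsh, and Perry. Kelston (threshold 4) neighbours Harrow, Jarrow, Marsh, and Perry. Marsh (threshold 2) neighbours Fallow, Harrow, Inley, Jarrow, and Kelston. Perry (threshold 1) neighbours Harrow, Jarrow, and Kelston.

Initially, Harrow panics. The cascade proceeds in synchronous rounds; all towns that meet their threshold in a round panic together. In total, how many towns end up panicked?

7

Round 1 — Harrow panics (initial).
Round 2 — checking thresholds:
  Inley: 1 of 3 neighbours < 3, below threshold.
  Kelston: 1 of 4 neighbours < 4, below threshold.
  Marsh: 1 of 5 neighbours < 2, below threshold.
  Perry: 1 of 3 neighbours ≥ 1, panics.
Round 3 — checking thresholds:
  Inley: 1 of 3 neighbours < 3, below threshold.
  Jarrow: 1 of 4 neighbours ≥ 1, panics.
  Kelston: 2 of 4 neighbours < 4, below threshold.
  Marsh: 1 of 5 neighbours < 2, below threshold.
Round 4 — checking thresholds:
  Inley: 2 of 3 neighbours < 3, below threshold.
  Kelston: 3 of 4 neighbours < 4, below threshold.
  Marsh: 2 of 5 neighbours ≥ 2, panics.
Round 5 — checking thresholds:
  Fallow: 1 of 1 neighbours ≥ 1, panics.
  Inley: 3 of 3 neighbours ≥ 3, panics.
  Kelston: 4 of 4 neighbours ≥ 4, panics.
Round 6 — no new panics; cascade stops.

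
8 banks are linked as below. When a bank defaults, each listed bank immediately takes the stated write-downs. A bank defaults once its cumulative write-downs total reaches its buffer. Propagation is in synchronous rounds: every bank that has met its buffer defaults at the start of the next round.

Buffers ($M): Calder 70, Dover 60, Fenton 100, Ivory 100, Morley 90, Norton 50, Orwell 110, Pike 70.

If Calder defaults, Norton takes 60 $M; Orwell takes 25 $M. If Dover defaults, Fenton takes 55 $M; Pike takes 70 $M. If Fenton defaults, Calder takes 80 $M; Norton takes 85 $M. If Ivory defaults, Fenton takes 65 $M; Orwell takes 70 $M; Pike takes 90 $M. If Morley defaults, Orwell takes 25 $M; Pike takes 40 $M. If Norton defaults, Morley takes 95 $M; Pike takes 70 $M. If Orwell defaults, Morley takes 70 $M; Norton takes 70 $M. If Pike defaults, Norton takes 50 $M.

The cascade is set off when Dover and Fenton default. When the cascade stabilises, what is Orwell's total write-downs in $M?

50

Round 1 — Dover, Fenton default (initial).
  Calder: +80 → 80 ≥ 70
  Norton: +85 → 85 ≥ 50
  Pike: +70 → 70 ≥ 70
Round 2 — Calder, Norton, Pike default.
  Morley: +95 → 95 ≥ 90
  Orwell: +25 → 25 < 110
Round 3 — Morley defaults.
  Orwell: +25 → 50 < 110
No further defaults.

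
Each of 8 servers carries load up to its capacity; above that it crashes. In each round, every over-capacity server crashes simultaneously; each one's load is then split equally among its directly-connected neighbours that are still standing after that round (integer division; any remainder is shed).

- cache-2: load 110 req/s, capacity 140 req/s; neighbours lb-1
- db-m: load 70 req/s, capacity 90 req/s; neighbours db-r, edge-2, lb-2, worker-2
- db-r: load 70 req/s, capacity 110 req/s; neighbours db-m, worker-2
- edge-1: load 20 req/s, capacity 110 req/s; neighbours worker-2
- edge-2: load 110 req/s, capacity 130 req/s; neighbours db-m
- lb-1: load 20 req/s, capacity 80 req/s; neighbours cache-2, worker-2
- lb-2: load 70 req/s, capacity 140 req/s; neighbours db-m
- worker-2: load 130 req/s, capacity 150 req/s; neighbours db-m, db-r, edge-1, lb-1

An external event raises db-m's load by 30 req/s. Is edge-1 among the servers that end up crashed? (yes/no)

Round 1 — db-m at 100 > 90. db-m crashes.
  db-m sheds 100 req/s to db-r, edge-2, lb-2, worker-2: 25 each.
    db-r: 70+25 = 95 ≤ 110
    edge-2: 110+25 = 135 > 130
    lb-2: 70+25 = 95 ≤ 140
    worker-2: 130+25 = 155 > 150
Round 2 — edge-2, worker-2 crash.
  edge-2 sheds 135 req/s: no online neighbours, lost.
  worker-2 sheds 155 req/s to db-r, edge-1, lb-1: 51 each (2 lost).
    db-r: 95+51 = 146 > 110
    edge-1: 20+51 = 71 ≤ 110
    lb-1: 20+51 = 71 ≤ 80
Round 3 — db-r crashes.
  db-r sheds 146 req/s: no online neighbours, lost.
No further crashes.

no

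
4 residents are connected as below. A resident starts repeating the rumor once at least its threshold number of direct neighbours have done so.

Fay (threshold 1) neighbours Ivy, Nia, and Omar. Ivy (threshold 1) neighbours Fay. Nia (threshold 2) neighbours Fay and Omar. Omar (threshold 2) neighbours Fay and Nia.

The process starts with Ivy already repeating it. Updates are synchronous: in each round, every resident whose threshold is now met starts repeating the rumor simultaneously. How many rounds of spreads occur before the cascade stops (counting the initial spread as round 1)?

Round 1 — Ivy starts repeating the rumor (initial).
Round 2 — checking thresholds:
  Fay: 1 of 3 neighbours ≥ 1, starts repeating the rumor.
Round 3 — no new spreads; cascade stops.

2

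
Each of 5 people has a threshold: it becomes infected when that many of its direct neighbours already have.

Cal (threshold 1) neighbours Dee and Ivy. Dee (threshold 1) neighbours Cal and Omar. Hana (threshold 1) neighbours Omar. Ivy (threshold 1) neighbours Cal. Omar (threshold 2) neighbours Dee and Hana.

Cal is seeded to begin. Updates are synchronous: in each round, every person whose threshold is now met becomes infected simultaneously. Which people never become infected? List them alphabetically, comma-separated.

Round 1 — Cal becomes infected (initial).
Round 2 — checking thresholds:
  Dee: 1 of 2 neighbours ≥ 1, becomes infected.
  Ivy: 1 of 1 neighbours ≥ 1, becomes infected.
Round 3 — no new infections; cascade stops.

Hana, Omar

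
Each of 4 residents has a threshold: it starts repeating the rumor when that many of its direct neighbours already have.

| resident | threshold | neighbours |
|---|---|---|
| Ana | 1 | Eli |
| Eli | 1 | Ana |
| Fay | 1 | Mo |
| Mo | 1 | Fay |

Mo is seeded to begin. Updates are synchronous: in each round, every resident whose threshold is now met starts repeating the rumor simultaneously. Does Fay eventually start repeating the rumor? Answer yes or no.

Round 1 — Mo starts repeating the rumor (initial).
Round 2 — checking thresholds:
  Fay: 1 of 1 neighbours ≥ 1, starts repeating the rumor.
Round 3 — no new spreads; cascade stops.

yes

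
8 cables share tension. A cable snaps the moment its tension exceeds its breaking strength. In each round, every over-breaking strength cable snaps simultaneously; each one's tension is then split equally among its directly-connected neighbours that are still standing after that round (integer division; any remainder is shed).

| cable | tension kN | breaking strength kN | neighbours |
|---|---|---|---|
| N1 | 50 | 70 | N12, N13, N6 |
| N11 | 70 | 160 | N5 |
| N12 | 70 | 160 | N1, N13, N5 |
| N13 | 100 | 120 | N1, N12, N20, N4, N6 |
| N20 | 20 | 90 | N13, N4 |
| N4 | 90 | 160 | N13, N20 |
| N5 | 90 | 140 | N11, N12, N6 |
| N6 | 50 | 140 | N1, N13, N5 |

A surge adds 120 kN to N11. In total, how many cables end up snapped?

8

Round 1 — N11 at 190 > 160. N11 snaps.
  N11 sheds 190 kN to N5: 190 each.
    N5: 90+190 = 280 > 140
Round 2 — N5 snaps.
  N5 sheds 280 kN to N12, N6: 140 each.
    N12: 70+140 = 210 > 160
    N6: 50+140 = 190 > 140
Round 3 — N12, N6 snap.
  N12 sheds 210 kN to N1, N13: 105 each.
    N1: 50+105 = 155 > 70
    N13: 100+105 = 205 > 120
  N6 sheds 190 kN to N1, N13: 95 each.
    N1: 155+95 = 250 > 70
    N13: 205+95 = 300 > 120
Round 4 — N1, N13 snap.
  N1 sheds 250 kN: no online neighbours, lost.
  N13 sheds 300 kN to N20, N4: 150 each.
    N20: 20+150 = 170 > 90
    N4: 90+150 = 240 > 160
Round 5 — N20, N4 snap.
  N20 sheds 170 kN: no online neighbours, lost.
  N4 sheds 240 kN: no online neighbours, lost.
No further breaks.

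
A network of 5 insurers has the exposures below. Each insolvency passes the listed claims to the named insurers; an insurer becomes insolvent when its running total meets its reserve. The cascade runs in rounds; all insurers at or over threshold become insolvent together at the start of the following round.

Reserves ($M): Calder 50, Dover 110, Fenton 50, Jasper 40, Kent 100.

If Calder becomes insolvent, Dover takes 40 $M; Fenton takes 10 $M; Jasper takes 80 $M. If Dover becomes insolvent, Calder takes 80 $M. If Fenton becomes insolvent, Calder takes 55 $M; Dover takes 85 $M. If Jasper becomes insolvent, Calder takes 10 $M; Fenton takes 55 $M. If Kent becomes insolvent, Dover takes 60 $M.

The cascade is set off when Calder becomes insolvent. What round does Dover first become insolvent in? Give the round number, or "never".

4

Round 1 — Calder becomes insolvent (initial).
  Dover: +40 → 40 < 110
  Fenton: +10 → 10 < 50
  Jasper: +80 → 80 ≥ 40
Round 2 — Jasper becomes insolvent.
  Fenton: +55 → 65 ≥ 50
Round 3 — Fenton becomes insolvent.
  Dover: +85 → 125 ≥ 110
Round 4 — Dover becomes insolvent.
No further insolvencies.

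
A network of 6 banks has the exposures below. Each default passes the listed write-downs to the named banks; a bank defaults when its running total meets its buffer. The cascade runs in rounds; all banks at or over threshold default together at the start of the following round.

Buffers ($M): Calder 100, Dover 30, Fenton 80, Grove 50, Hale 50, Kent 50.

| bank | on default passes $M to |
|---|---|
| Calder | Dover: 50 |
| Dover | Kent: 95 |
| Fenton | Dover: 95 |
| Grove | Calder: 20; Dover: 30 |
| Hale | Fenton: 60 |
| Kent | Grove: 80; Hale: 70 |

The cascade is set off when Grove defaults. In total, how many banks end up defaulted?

4

Round 1 — Grove defaults (initial).
  Calder: +20 → 20 < 100
  Dover: +30 → 30 ≥ 30
Round 2 — Dover defaults.
  Kent: +95 → 95 ≥ 50
Round 3 — Kent defaults.
  Hale: +70 → 70 ≥ 50
Round 4 — Hale defaults.
  Fenton: +60 → 60 < 80
No further defaults.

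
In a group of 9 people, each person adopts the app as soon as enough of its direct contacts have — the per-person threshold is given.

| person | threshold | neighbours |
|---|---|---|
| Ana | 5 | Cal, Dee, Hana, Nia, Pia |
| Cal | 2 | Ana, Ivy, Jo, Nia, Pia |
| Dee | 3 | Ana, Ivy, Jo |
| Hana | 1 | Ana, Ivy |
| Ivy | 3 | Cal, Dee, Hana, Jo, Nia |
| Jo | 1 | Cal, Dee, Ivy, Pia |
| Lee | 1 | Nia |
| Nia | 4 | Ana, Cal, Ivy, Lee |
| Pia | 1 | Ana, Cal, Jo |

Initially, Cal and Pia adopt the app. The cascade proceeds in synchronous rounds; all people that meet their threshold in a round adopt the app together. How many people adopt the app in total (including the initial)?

3

Round 1 — Cal, Pia adopt the app (initial).
Round 2 — checking thresholds:
  Ana: 2 of 5 neighbours < 5, holds.
  Ivy: 1 of 5 neighbours < 3, holds.
  Jo: 2 of 4 neighbours ≥ 1, adopts the app.
  Nia: 1 of 4 neighbours < 4, holds.
Round 3 — no new adoptions; cascade stops.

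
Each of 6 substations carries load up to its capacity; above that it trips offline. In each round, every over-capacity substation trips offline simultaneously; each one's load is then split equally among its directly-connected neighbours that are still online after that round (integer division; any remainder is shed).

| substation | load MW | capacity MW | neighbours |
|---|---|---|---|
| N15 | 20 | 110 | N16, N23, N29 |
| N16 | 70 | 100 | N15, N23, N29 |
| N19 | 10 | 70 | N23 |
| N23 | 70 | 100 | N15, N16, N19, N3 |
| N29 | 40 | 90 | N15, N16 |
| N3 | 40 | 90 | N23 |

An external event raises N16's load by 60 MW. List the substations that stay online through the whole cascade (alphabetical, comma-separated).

N15, N19, N29, N3

Round 1 — N16 at 130 > 100. N16 trips offline.
  N16 sheds 130 MW to N15, N23, N29: 43 each (1 lost).
    N15: 20+43 = 63 ≤ 110
    N23: 70+43 = 113 > 100
    N29: 40+43 = 83 ≤ 90
Round 2 — N23 trips offline.
  N23 sheds 113 MW to N15, N19, N3: 37 each (2 lost).
    N15: 63+37 = 100 ≤ 110
    N19: 10+37 = 47 ≤ 70
    N3: 40+37 = 77 ≤ 90
No further trips.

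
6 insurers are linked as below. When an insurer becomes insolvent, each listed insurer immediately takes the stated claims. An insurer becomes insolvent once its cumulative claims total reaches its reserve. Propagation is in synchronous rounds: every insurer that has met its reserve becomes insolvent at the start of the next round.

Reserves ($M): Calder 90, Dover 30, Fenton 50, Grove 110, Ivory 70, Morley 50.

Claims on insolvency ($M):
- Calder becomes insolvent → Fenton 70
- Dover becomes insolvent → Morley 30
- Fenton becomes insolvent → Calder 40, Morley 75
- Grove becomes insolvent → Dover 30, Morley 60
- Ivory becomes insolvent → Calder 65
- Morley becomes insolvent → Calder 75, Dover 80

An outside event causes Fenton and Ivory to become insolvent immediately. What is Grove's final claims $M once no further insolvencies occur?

0

Round 1 — Fenton, Ivory become insolvent (initial).
  Calder: +40+65 → 105 ≥ 90
  Morley: +75 → 75 ≥ 50
Round 2 — Calder, Morley become insolvent.
  Dover: +80 → 80 ≥ 30
Round 3 — Dover becomes insolvent.
No further insolvencies.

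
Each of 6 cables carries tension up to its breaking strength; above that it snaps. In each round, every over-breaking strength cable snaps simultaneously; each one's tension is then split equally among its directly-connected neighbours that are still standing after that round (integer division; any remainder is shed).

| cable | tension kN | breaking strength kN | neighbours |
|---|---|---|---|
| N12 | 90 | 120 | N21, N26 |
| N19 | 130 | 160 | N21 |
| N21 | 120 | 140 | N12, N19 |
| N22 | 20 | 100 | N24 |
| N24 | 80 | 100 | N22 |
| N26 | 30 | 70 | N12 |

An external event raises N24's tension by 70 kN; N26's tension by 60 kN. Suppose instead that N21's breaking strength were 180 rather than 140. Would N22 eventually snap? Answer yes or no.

yes

With N21's breaking strength at 180:
Round 1 — N24 at 150 > 100; N26 at 90 > 70. N24, N26 snap.
  N24 sheds 150 kN to N22: 150 each.
    N22: 20+150 = 170 > 100
  N26 sheds 90 kN to N12: 90 each.
    N12: 90+90 = 180 > 120
Round 2 — N12, N22 snap.
  N12 sheds 180 kN to N21: 180 each.
    N21: 120+180 = 300 > 180
  N22 sheds 170 kN: no online neighbours, lost.
Round 3 — N21 snaps.
  N21 sheds 300 kN to N19: 300 each.
    N19: 130+300 = 430 > 160
Round 4 — N19 snaps.
  N19 sheds 430 kN: no online neighbours, lost.
No further breaks.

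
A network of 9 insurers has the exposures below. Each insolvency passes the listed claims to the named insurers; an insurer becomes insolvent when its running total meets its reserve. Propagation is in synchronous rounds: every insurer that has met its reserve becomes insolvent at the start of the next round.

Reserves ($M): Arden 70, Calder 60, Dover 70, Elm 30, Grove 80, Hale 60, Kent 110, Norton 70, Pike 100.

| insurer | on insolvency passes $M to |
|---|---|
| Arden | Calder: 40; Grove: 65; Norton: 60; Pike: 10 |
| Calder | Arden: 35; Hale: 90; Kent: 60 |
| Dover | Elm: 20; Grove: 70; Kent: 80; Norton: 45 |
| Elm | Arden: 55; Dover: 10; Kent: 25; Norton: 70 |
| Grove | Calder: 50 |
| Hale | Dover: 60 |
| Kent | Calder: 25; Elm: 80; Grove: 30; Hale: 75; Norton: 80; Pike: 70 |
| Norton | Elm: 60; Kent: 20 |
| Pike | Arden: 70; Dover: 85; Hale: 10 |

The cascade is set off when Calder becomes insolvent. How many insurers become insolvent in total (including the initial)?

Round 1 — Calder becomes insolvent (initial).
  Arden: +35 → 35 < 70
  Hale: +90 → 90 ≥ 60
  Kent: +60 → 60 < 110
Round 2 — Hale becomes insolvent.
  Dover: +60 → 60 < 70
No further insolvencies.

2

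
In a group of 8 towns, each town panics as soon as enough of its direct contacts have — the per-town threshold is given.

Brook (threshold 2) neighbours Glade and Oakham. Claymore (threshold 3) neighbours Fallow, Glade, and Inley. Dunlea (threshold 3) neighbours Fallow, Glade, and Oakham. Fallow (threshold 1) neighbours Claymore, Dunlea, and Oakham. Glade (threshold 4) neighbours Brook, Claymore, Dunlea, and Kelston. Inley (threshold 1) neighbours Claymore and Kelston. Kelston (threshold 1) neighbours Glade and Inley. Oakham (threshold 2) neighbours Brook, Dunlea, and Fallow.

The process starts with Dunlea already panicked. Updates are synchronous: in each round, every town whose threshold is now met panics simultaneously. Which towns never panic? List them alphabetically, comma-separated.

Round 1 — Dunlea panics (initial).
Round 2 — checking thresholds:
  Fallow: 1 of 3 neighbours ≥ 1, panics.
  Glade: 1 of 4 neighbours < 4, holds.
  Oakham: 1 of 3 neighbours < 2, holds.
Round 3 — checking thresholds:
  Claymore: 1 of 3 neighbours < 3, holds.
  Glade: 1 of 4 neighbours < 4, holds.
  Oakham: 2 of 3 neighbours ≥ 2, panics.
Round 4 — no new panics; cascade stops.

Brook, Claymore, Glade, Inley, Kelston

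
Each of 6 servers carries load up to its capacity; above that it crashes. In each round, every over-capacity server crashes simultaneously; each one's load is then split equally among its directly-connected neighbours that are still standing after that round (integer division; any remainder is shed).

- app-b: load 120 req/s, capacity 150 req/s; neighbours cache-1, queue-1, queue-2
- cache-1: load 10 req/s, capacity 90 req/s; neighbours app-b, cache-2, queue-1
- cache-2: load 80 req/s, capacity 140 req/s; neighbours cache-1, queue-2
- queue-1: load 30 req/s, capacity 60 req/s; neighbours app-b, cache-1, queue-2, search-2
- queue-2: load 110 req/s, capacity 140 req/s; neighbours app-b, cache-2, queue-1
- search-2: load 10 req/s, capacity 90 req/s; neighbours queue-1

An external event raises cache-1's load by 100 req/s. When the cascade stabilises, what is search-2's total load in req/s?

Round 1 — cache-1 at 110 > 90. cache-1 crashes.
  cache-1 sheds 110 req/s to app-b, cache-2, queue-1: 36 each (2 lost).
    app-b: 120+36 = 156 > 150
    cache-2: 80+36 = 116 ≤ 140
    queue-1: 30+36 = 66 > 60
Round 2 — app-b, queue-1 crash.
  app-b sheds 156 req/s to queue-2: 156 each.
    queue-2: 110+156 = 266 > 140
  queue-1 sheds 66 req/s to queue-2, search-2: 33 each.
    queue-2: 266+33 = 299 > 140
    search-2: 10+33 = 43 ≤ 90
Round 3 — queue-2 crashes.
  queue-2 sheds 299 req/s to cache-2: 299 each.
    cache-2: 116+299 = 415 > 140
Round 4 — cache-2 crashes.
  cache-2 sheds 415 req/s: no online neighbours, lost.
No further crashes.

43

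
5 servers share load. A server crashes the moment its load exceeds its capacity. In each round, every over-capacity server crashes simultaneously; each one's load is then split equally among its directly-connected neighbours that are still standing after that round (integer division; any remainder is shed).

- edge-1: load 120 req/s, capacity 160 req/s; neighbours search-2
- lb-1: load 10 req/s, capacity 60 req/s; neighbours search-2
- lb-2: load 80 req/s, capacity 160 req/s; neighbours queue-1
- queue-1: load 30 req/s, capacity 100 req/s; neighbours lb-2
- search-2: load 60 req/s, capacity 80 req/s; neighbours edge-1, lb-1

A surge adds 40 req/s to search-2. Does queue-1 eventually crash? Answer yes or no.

no

Round 1 — search-2 at 100 > 80. search-2 crashes.
  search-2 sheds 100 req/s to edge-1, lb-1: 50 each.
    edge-1: 120+50 = 170 > 160
    lb-1: 10+50 = 60 ≤ 60
Round 2 — edge-1 crashes.
  edge-1 sheds 170 req/s: no online neighbours, lost.
No further crashes.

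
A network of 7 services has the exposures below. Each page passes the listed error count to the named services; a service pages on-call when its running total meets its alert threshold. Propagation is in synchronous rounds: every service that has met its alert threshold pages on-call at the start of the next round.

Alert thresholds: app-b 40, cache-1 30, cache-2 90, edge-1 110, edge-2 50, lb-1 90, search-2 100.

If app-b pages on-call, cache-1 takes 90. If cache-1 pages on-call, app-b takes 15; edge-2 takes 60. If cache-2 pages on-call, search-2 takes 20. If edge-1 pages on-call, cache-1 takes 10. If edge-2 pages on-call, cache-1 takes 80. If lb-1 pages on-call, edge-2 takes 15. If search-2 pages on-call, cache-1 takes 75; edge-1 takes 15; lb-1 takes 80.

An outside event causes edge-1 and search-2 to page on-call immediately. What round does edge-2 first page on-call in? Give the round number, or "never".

Round 1 — edge-1, search-2 page on-call (initial).
  cache-1: +10+75 → 85 ≥ 30
  lb-1: +80 → 80 < 90
Round 2 — cache-1 pages on-call.
  app-b: +15 → 15 < 40
  edge-2: +60 → 60 ≥ 50
Round 3 — edge-2 pages on-call.
No further pages.

3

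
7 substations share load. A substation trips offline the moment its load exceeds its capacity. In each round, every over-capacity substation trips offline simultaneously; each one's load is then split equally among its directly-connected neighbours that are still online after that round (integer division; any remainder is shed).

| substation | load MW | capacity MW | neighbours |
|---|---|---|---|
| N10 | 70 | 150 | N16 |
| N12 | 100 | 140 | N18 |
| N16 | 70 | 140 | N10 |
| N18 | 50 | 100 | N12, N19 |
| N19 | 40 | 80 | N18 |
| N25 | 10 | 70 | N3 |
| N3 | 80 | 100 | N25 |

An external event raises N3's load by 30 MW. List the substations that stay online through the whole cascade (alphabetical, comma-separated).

Round 1 — N3 at 110 > 100. N3 trips offline.
  N3 sheds 110 MW to N25: 110 each.
    N25: 10+110 = 120 > 70
Round 2 — N25 trips offline.
  N25 sheds 120 MW: no online neighbours, lost.
No further trips.

N10, N12, N16, N18, N19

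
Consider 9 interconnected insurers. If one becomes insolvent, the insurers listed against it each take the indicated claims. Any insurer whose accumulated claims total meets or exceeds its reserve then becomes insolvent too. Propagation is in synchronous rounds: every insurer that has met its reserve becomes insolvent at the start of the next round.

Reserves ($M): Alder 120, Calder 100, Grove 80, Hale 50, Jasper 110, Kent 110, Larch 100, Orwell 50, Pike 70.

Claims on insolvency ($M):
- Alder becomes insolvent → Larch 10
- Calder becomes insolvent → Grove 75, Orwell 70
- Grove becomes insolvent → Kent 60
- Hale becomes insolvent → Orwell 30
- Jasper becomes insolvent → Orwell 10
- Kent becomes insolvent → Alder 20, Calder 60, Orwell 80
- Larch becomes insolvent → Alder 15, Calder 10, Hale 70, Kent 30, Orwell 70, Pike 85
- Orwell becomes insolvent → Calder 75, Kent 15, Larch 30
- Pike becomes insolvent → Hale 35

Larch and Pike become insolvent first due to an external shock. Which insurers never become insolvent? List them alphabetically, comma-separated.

Round 1 — Larch, Pike become insolvent (initial).
  Alder: +15 → 15 < 120
  Calder: +10 → 10 < 100
  Hale: +70+35 → 105 ≥ 50
  Kent: +30 → 30 < 110
  Orwell: +70 → 70 ≥ 50
Round 2 — Hale, Orwell become insolvent.
  Calder: +75 → 85 < 100
  Kent: +15 → 45 < 110
No further insolvencies.

Alder, Calder, Grove, Jasper, Kent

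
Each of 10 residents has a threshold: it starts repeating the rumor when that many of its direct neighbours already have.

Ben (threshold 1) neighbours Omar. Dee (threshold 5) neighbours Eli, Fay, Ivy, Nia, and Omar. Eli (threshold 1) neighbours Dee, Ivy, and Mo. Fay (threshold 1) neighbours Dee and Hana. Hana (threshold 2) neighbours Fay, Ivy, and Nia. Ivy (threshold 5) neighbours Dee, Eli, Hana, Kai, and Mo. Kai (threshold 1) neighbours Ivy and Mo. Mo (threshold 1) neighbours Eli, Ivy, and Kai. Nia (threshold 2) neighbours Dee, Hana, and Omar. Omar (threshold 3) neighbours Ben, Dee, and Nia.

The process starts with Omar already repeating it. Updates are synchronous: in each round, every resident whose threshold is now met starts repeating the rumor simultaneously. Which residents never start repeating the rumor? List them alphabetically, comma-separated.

Round 1 — Omar starts repeating the rumor (initial).
Round 2 — checking thresholds:
  Ben: 1 of 1 neighbours ≥ 1, starts repeating the rumor.
  Dee: 1 of 5 neighbours < 5, not yet.
  Nia: 1 of 3 neighbours < 2, not yet.
Round 3 — no new spreads; cascade stops.

Dee, Eli, Fay, Hana, Ivy, Kai, Mo, Nia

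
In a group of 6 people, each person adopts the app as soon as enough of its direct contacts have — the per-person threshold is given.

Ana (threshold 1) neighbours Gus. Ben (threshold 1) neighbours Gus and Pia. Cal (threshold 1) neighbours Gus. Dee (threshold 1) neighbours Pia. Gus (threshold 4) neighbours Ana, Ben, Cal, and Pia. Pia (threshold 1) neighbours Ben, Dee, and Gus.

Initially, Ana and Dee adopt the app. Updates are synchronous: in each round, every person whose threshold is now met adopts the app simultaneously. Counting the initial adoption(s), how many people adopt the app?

4

Round 1 — Ana, Dee adopt the app (initial).
Round 2 — checking thresholds:
  Gus: 1 of 4 neighbours < 4, not yet.
  Pia: 1 of 3 neighbours ≥ 1, adopts the app.
Round 3 — checking thresholds:
  Ben: 1 of 2 neighbours ≥ 1, adopts the app.
  Gus: 2 of 4 neighbours < 4, not yet.
Round 4 — no new adoptions; cascade stops.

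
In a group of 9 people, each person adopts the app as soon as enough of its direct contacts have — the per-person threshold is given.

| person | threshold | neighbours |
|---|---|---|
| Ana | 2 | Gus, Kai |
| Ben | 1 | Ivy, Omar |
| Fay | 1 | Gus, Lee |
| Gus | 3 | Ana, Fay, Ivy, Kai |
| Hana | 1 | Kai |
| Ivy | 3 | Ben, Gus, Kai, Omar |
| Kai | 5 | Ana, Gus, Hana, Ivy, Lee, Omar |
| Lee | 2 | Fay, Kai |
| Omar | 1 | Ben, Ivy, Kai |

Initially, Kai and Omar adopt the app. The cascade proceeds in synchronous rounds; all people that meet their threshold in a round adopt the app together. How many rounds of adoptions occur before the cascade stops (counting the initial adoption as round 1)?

3

Round 1 — Kai, Omar adopt the app (initial).
Round 2 — checking thresholds:
  Ana: 1 of 2 neighbours < 2, holds.
  Ben: 1 of 2 neighbours ≥ 1, adopts the app.
  Gus: 1 of 4 neighbours < 3, holds.
  Hana: 1 of 1 neighbours ≥ 1, adopts the app.
  Ivy: 2 of 4 neighbours < 3, holds.
  Lee: 1 of 2 neighbours < 2, holds.
Round 3 — checking thresholds:
  Ana: 1 of 2 neighbours < 2, holds.
  Gus: 1 of 4 neighbours < 3, holds.
  Ivy: 3 of 4 neighbours ≥ 3, adopts the app.
  Lee: 1 of 2 neighbours < 2, holds.
Round 4 — no new adoptions; cascade stops.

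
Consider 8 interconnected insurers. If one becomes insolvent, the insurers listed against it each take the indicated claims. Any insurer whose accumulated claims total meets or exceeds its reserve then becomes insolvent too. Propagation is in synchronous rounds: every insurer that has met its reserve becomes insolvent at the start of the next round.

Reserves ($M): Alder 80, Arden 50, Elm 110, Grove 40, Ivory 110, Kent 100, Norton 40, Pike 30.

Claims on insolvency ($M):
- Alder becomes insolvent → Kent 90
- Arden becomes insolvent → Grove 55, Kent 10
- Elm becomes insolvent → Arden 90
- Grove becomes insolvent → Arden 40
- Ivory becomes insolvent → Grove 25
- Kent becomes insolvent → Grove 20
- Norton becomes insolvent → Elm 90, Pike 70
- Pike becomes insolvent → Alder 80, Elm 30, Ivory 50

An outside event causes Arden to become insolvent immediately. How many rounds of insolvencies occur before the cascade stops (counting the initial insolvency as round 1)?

2

Round 1 — Arden becomes insolvent (initial).
  Grove: +55 → 55 ≥ 40
  Kent: +10 → 10 < 100
Round 2 — Grove becomes insolvent.
No further insolvencies.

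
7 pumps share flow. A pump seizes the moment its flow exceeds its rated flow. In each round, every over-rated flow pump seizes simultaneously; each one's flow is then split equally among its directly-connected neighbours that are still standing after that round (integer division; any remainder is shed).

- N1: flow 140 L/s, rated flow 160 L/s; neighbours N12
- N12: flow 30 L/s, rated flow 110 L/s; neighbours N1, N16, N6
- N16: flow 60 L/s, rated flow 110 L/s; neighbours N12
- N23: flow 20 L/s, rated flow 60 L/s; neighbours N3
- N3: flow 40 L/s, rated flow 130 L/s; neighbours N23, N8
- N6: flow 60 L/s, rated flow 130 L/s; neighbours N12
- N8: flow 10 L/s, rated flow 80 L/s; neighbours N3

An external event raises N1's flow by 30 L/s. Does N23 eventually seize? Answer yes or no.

Round 1 — N1 at 170 > 160. N1 seizes.
  N1 sheds 170 L/s to N12: 170 each.
    N12: 30+170 = 200 > 110
Round 2 — N12 seizes.
  N12 sheds 200 L/s to N16, N6: 100 each.
    N16: 60+100 = 160 > 110
    N6: 60+100 = 160 > 130
Round 3 — N16, N6 seize.
  N16 sheds 160 L/s: no online neighbours, lost.
  N6 sheds 160 L/s: no online neighbours, lost.
No further seizures.

no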